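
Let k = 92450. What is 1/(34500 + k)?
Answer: 1/126950 ≈ 7.8771e-6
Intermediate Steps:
1/(34500 + k) = 1/(34500 + 92450) = 1/126950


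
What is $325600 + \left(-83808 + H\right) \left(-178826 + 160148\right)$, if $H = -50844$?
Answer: $2515355656$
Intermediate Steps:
$325600 + \left(-83808 + H\right) \left(-178826 + 160148\right) = 325600 + \left(-83808 - 50844\right) \left(-178826 + 160148\right) = 325600 - -2515030056 = 325600 + 2515030056 = 2515355656$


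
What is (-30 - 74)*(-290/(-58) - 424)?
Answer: 43576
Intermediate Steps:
(-30 - 74)*(-290/(-58) - 424) = -104*(-290*(-1/58) - 424) = -104*(5 - 424) = -104*(-419) = 43576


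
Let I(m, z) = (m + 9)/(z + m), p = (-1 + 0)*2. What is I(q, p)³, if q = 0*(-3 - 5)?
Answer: -729/8 ≈ -91.125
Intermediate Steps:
p = -2 (p = -1*2 = -2)
q = 0 (q = 0*(-8) = 0)
I(m, z) = (9 + m)/(m + z)
I(q, p)³ = ((9 + 0)/(0 - 2))³ = (9/(-2))³ = (-½*9)³ = (-9/2)³ = -729/8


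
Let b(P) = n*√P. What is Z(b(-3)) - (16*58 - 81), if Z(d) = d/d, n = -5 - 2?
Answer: -846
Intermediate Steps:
n = -7
b(P) = -7*√P
Z(d) = 1
Z(b(-3)) - (16*58 - 81) = 1 - (16*58 - 81) = 1 - (928 - 81) = 1 - 1*847 = 1 - 847 = -846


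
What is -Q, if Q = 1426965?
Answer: -1426965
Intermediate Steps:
-Q = -1*1426965 = -1426965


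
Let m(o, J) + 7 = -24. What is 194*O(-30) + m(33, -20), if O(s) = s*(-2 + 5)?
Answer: -17491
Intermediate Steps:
m(o, J) = -31 (m(o, J) = -7 - 24 = -31)
O(s) = 3*s (O(s) = s*3 = 3*s)
194*O(-30) + m(33, -20) = 194*(3*(-30)) - 31 = 194*(-90) - 31 = -17460 - 31 = -17491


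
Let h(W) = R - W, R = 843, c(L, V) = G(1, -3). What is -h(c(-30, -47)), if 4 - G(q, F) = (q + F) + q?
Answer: -838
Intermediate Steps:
G(q, F) = 4 - F - 2*q (G(q, F) = 4 - ((q + F) + q) = 4 - ((F + q) + q) = 4 - (F + 2*q) = 4 + (-F - 2*q) = 4 - F - 2*q)
c(L, V) = 5 (c(L, V) = 4 - 1*(-3) - 2*1 = 4 + 3 - 2 = 5)
h(W) = 843 - W
-h(c(-30, -47)) = -(843 - 1*5) = -(843 - 5) = -1*838 = -838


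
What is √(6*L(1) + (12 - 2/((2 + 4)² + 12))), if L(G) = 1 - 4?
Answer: I*√870/12 ≈ 2.458*I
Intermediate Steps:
L(G) = -3
√(6*L(1) + (12 - 2/((2 + 4)² + 12))) = √(6*(-3) + (12 - 2/((2 + 4)² + 12))) = √(-18 + (12 - 2/(6² + 12))) = √(-18 + (12 - 2/(36 + 12))) = √(-18 + (12 - 2/48)) = √(-18 + (12 - 2*1/48)) = √(-18 + (12 - 1/24)) = √(-18 + 287/24) = √(-145/24) = I*√870/12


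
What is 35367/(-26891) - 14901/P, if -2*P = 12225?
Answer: 123014669/109580825 ≈ 1.1226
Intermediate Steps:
P = -12225/2 (P = -½*12225 = -12225/2 ≈ -6112.5)
35367/(-26891) - 14901/P = 35367/(-26891) - 14901/(-12225/2) = 35367*(-1/26891) - 14901*(-2/12225) = -35367/26891 + 9934/4075 = 123014669/109580825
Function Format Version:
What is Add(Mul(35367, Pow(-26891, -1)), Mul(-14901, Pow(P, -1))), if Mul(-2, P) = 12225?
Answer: Rational(123014669, 109580825) ≈ 1.1226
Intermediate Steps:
P = Rational(-12225, 2) (P = Mul(Rational(-1, 2), 12225) = Rational(-12225, 2) ≈ -6112.5)
Add(Mul(35367, Pow(-26891, -1)), Mul(-14901, Pow(P, -1))) = Add(Mul(35367, Pow(-26891, -1)), Mul(-14901, Pow(Rational(-12225, 2), -1))) = Add(Mul(35367, Rational(-1, 26891)), Mul(-14901, Rational(-2, 12225))) = Add(Rational(-35367, 26891), Rational(9934, 4075)) = Rational(123014669, 109580825)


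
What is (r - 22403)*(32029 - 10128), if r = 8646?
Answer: -301292057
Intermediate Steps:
(r - 22403)*(32029 - 10128) = (8646 - 22403)*(32029 - 10128) = -13757*21901 = -301292057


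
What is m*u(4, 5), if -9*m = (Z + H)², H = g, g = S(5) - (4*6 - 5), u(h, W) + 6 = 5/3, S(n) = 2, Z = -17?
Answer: 15028/27 ≈ 556.59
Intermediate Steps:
u(h, W) = -13/3 (u(h, W) = -6 + 5/3 = -13/3)
g = -17 (g = 2 - (4*6 - 5) = 2 - (24 - 5) = 2 - 1*19 = 2 - 19 = -17)
H = -17
m = -1156/9 (m = -(-17 - 17)²/9 = -⅑*(-34)² = -⅑*1156 = -1156/9 ≈ -128.44)
m*u(4, 5) = -1156/9*(-13/3) = 15028/27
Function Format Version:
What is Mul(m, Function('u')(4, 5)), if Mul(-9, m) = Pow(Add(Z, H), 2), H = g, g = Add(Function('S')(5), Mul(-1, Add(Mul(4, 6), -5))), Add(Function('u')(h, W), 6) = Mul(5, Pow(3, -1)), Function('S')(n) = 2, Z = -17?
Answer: Rational(15028, 27) ≈ 556.59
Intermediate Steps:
Function('u')(h, W) = Rational(-13, 3) (Function('u')(h, W) = Add(-6, Mul(5, Pow(3, -1))) = Add(-6, Mul(5, Rational(1, 3))) = Add(-6, Rational(5, 3)) = Rational(-13, 3))
g = -17 (g = Add(2, Mul(-1, Add(Mul(4, 6), -5))) = Add(2, Mul(-1, Add(24, -5))) = Add(2, Mul(-1, 19)) = Add(2, -19) = -17)
H = -17
m = Rational(-1156, 9) (m = Mul(Rational(-1, 9), Pow(Add(-17, -17), 2)) = Mul(Rational(-1, 9), Pow(-34, 2)) = Mul(Rational(-1, 9), 1156) = Rational(-1156, 9) ≈ -128.44)
Mul(m, Function('u')(4, 5)) = Mul(Rational(-1156, 9), Rational(-13, 3)) = Rational(15028, 27)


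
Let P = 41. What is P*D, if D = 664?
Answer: 27224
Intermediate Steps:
P*D = 41*664 = 27224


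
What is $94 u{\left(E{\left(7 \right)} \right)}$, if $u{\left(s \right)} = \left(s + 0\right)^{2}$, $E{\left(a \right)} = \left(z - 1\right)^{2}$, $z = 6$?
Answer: $58750$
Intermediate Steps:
$E{\left(a \right)} = 25$ ($E{\left(a \right)} = \left(6 - 1\right)^{2} = 5^{2} = 25$)
$u{\left(s \right)} = s^{2}$
$94 u{\left(E{\left(7 \right)} \right)} = 94 \cdot 25^{2} = 94 \cdot 625 = 58750$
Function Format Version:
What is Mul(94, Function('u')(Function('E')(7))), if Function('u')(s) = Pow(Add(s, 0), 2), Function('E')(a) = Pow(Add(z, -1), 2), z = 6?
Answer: 58750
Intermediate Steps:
Function('E')(a) = 25 (Function('E')(a) = Pow(Add(6, -1), 2) = Pow(5, 2) = 25)
Function('u')(s) = Pow(s, 2)
Mul(94, Function('u')(Function('E')(7))) = Mul(94, Pow(25, 2)) = Mul(94, 625) = 58750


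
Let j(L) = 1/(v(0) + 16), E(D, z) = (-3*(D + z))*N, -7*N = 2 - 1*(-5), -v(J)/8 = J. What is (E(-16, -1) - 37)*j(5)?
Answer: -11/2 ≈ -5.5000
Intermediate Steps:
v(J) = -8*J
N = -1 (N = -(2 - 1*(-5))/7 = -(2 + 5)/7 = -1/7*7 = -1)
E(D, z) = 3*D + 3*z (E(D, z) = -3*(D + z)*(-1) = (-3*D - 3*z)*(-1) = 3*D + 3*z)
j(L) = 1/16 (j(L) = 1/(-8*0 + 16) = 1/(0 + 16) = 1/16)
(E(-16, -1) - 37)*j(5) = ((3*(-16) + 3*(-1)) - 37)*(1/16) = ((-48 - 3) - 37)*(1/16) = (-51 - 37)*(1/16) = -88*1/16 = -11/2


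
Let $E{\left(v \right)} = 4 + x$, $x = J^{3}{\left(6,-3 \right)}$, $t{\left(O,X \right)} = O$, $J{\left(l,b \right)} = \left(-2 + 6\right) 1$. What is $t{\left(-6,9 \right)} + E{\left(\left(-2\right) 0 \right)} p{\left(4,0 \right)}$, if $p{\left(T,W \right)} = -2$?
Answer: $-142$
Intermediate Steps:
$J{\left(l,b \right)} = 4$ ($J{\left(l,b \right)} = 4 \cdot 1 = 4$)
$x = 64$ ($x = 4^{3} = 64$)
$E{\left(v \right)} = 68$ ($E{\left(v \right)} = 4 + 64 = 68$)
$t{\left(-6,9 \right)} + E{\left(\left(-2\right) 0 \right)} p{\left(4,0 \right)} = -6 + 68 \left(-2\right) = -6 - 136 = -142$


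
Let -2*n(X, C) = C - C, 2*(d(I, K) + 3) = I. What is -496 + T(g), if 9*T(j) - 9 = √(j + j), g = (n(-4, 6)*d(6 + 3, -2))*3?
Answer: -495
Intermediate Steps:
d(I, K) = -3 + I/2
n(X, C) = 0 (n(X, C) = -(C - C)/2 = -½*0 = 0)
g = 0 (g = (0*(-3 + (6 + 3)/2))*3 = (0*(-3 + (½)*9))*3 = (0*(-3 + 9/2))*3 = (0*(3/2))*3 = 0*3 = 0)
T(j) = 1 + √2*√j/9 (T(j) = 1 + √(j + j)/9 = 1 + √(2*j)/9 = 1 + (√2*√j)/9 = 1 + √2*√j/9)
-496 + T(g) = -496 + (1 + √2*√0/9) = -496 + (1 + (⅑)*√2*0) = -496 + (1 + 0) = -496 + 1 = -495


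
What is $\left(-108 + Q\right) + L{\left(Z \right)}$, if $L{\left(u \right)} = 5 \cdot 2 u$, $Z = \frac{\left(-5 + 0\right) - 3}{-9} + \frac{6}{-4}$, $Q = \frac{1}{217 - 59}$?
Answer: $- \frac{162257}{1422} \approx -114.1$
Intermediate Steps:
$Q = \frac{1}{158} \approx 0.0063291$
$Z = - \frac{11}{18}$ ($Z = \left(-5 - 3\right) \left(- \frac{1}{9}\right) + 6 \left(- \frac{1}{4}\right) = \left(-8\right) \left(- \frac{1}{9}\right) - \frac{3}{2} = \frac{8}{9} - \frac{3}{2} = - \frac{11}{18} \approx -0.61111$)
$L{\left(u \right)} = 10 u$
$\left(-108 + Q\right) + L{\left(Z \right)} = \left(-108 + \frac{1}{158}\right) + 10 \left(- \frac{11}{18}\right) = - \frac{17063}{158} - \frac{55}{9} = - \frac{162257}{1422}$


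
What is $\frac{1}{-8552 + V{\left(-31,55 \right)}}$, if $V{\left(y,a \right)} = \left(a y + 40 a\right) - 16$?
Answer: $- \frac{1}{8073} \approx -0.00012387$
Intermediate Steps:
$V{\left(y,a \right)} = -16 + 40 a + a y$ ($V{\left(y,a \right)} = \left(40 a + a y\right) - 16 = -16 + 40 a + a y$)
$\frac{1}{-8552 + V{\left(-31,55 \right)}} = \frac{1}{-8552 + \left(-16 + 40 \cdot 55 + 55 \left(-31\right)\right)} = \frac{1}{-8552 - -479} = \frac{1}{-8552 + 479} = \frac{1}{-8073} = - \frac{1}{8073}$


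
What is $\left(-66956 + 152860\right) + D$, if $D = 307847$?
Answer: $393751$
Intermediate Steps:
$\left(-66956 + 152860\right) + D = \left(-66956 + 152860\right) + 307847 = 85904 + 307847 = 393751$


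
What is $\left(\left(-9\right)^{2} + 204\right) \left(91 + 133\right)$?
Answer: $63840$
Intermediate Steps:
$\left(\left(-9\right)^{2} + 204\right) \left(91 + 133\right) = \left(81 + 204\right) 224 = 285 \cdot 224 = 63840$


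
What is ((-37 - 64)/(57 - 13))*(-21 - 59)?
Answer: 2020/11 ≈ 183.64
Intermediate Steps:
((-37 - 64)/(57 - 13))*(-21 - 59) = -101/44*(-80) = 2020/11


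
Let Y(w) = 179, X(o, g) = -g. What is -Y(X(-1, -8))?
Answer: -179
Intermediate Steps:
-Y(X(-1, -8)) = -1*179 = -179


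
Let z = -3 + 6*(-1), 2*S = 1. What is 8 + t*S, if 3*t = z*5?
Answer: ½ ≈ 0.50000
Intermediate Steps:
S = ½ (S = (½)*1 = ½ ≈ 0.50000)
z = -9 (z = -3 - 6 = -9)
t = -15 (t = (-9*5)/3 = (⅓)*(-45) = -15)
8 + t*S = 8 - 15*½ = 8 - 15/2 = ½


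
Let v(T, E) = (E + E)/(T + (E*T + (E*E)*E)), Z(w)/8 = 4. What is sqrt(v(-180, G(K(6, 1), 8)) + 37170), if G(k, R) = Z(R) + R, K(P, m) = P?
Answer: sqrt(297901243694)/2831 ≈ 192.80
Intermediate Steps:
Z(w) = 32 (Z(w) = 8*4 = 32)
G(k, R) = 32 + R
v(T, E) = 2*E/(T + E**3 + E*T) (v(T, E) = (2*E)/(T + (E*T + E**2*E)) = (2*E)/(T + (E*T + E**3)) = (2*E)/(T + (E**3 + E*T)) = (2*E)/(T + E**3 + E*T) = 2*E/(T + E**3 + E*T))
sqrt(v(-180, G(K(6, 1), 8)) + 37170) = sqrt(2*(32 + 8)/(-180 + (32 + 8)**3 + (32 + 8)*(-180)) + 37170) = sqrt(2*40/(-180 + 40**3 + 40*(-180)) + 37170) = sqrt(2*40/(-180 + 64000 - 7200) + 37170) = sqrt(2*40/56620 + 37170) = sqrt(2*40*(1/56620) + 37170) = sqrt(4/2831 + 37170) = sqrt(105228274/2831) = sqrt(297901243694)/2831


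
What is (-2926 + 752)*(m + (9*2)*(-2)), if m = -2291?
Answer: 5058898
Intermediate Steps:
(-2926 + 752)*(m + (9*2)*(-2)) = (-2926 + 752)*(-2291 + (9*2)*(-2)) = -2174*(-2291 + 18*(-2)) = -2174*(-2291 - 36) = -2174*(-2327) = 5058898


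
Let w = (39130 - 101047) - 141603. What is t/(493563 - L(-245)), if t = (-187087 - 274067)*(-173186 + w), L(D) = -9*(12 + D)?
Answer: 28953246454/81911 ≈ 3.5347e+5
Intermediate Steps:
w = -203520 (w = -61917 - 141603 = -203520)
L(D) = -108 - 9*D
t = 173719478724 (t = (-187087 - 274067)*(-173186 - 203520) = -461154*(-376706) = 173719478724)
t/(493563 - L(-245)) = 173719478724/(493563 - (-108 - 9*(-245))) = 173719478724/(493563 - (-108 + 2205)) = 173719478724/(493563 - 1*2097) = 173719478724/(493563 - 2097) = 173719478724/491466 = 173719478724*(1/491466) = 28953246454/81911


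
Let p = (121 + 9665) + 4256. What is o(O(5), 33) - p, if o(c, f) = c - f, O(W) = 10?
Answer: -14065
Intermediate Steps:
p = 14042 (p = 9786 + 4256 = 14042)
o(O(5), 33) - p = (10 - 1*33) - 1*14042 = (10 - 33) - 14042 = -23 - 14042 = -14065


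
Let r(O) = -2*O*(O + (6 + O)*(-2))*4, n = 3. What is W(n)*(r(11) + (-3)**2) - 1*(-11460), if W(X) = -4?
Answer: 3328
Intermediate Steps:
r(O) = -8*O*(-12 - O) (r(O) = -2*O*(O + (-12 - 2*O))*4 = -2*O*(-12 - O)*4 = -8*O*(-12 - O))
W(n)*(r(11) + (-3)**2) - 1*(-11460) = -4*(8*11*(12 + 11) + (-3)**2) - 1*(-11460) = -4*(8*11*23 + 9) + 11460 = -4*(2024 + 9) + 11460 = -4*2033 + 11460 = -8132 + 11460 = 3328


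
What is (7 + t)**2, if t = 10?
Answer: 289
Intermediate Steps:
(7 + t)**2 = (7 + 10)**2 = 17**2 = 289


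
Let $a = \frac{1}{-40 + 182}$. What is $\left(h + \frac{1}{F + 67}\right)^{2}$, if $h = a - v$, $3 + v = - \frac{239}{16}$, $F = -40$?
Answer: $\frac{304186443961}{940771584} \approx 323.34$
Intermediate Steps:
$v = - \frac{287}{16}$ ($v = -3 - \frac{239}{16} = - \frac{287}{16} \approx -17.938$)
$a = \frac{1}{142} \approx 0.0070423$
$h = \frac{20385}{1136}$ ($h = \frac{1}{142} - - \frac{287}{16} = \frac{1}{142} + \frac{287}{16} = \frac{20385}{1136} \approx 17.945$)
$\left(h + \frac{1}{F + 67}\right)^{2} = \left(\frac{20385}{1136} + \frac{1}{-40 + 67}\right)^{2} = \left(\frac{20385}{1136} + \frac{1}{27}\right)^{2} = \left(\frac{551531}{30672}\right)^{2} = \frac{304186443961}{940771584}$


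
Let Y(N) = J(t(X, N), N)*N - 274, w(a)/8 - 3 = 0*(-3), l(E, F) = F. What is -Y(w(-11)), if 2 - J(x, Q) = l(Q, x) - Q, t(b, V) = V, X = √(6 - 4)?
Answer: 226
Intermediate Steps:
X = √2 ≈ 1.4142
J(x, Q) = 2 + Q - x (J(x, Q) = 2 - (x - Q) = 2 + (Q - x) = 2 + Q - x)
w(a) = 24 (w(a) = 24 + 8*(0*(-3)) = 24 + 8*0 = 24 + 0 = 24)
Y(N) = -274 + 2*N (Y(N) = (2 + N - N)*N - 274 = 2*N - 274 = -274 + 2*N)
-Y(w(-11)) = -(-274 + 2*24) = -(-274 + 48) = -1*(-226) = 226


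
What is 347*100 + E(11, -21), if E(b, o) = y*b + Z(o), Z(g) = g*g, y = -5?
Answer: 35086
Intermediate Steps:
Z(g) = g**2
E(b, o) = o**2 - 5*b (E(b, o) = -5*b + o**2 = o**2 - 5*b)
347*100 + E(11, -21) = 347*100 + ((-21)**2 - 5*11) = 34700 + (441 - 55) = 34700 + 386 = 35086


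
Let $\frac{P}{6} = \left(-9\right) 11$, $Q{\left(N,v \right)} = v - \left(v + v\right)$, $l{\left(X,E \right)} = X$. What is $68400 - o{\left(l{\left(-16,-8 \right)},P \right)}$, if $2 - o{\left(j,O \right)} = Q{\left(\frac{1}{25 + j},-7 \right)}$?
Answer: $68405$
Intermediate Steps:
$Q{\left(N,v \right)} = - v$ ($Q{\left(N,v \right)} = v - 2 v = - v$)
$P = -594$ ($P = 6 \left(\left(-9\right) 11\right) = 6 \left(-99\right) = -594$)
$o{\left(j,O \right)} = -5$ ($o{\left(j,O \right)} = 2 - \left(-1\right) \left(-7\right) = 2 - 7 = -5$)
$68400 - o{\left(l{\left(-16,-8 \right)},P \right)} = 68400 - -5 = 68400 + 5 = 68405$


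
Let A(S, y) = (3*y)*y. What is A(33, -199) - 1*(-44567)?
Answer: 163370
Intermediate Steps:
A(S, y) = 3*y²
A(33, -199) - 1*(-44567) = 3*(-199)² - 1*(-44567) = 3*39601 + 44567 = 118803 + 44567 = 163370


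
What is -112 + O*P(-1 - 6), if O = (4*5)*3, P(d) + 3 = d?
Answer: -712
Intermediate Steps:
P(d) = -3 + d
O = 60 (O = 20*3 = 60)
-112 + O*P(-1 - 6) = -112 + 60*(-3 + (-1 - 6)) = -112 + 60*(-3 - 7) = -112 + 60*(-10) = -112 - 600 = -712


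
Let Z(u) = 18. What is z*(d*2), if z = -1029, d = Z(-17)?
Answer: -37044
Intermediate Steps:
d = 18
z*(d*2) = -18522*2 = -1029*36 = -37044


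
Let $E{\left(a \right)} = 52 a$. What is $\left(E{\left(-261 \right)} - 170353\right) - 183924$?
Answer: $-367849$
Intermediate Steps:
$\left(E{\left(-261 \right)} - 170353\right) - 183924 = \left(52 \left(-261\right) - 170353\right) - 183924 = \left(-13572 - 170353\right) - 183924 = -183925 - 183924 = -367849$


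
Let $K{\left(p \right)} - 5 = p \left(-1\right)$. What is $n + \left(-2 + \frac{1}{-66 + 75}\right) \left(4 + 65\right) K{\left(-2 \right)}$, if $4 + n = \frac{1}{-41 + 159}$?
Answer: $- \frac{324379}{354} \approx -916.33$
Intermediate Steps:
$n = - \frac{471}{118}$ ($n = -4 + \frac{1}{-41 + 159} = -4 + \frac{1}{118} = - \frac{471}{118} \approx -3.9915$)
$K{\left(p \right)} = 5 - p$ ($K{\left(p \right)} = 5 + p \left(-1\right) = 5 - p$)
$n + \left(-2 + \frac{1}{-66 + 75}\right) \left(4 + 65\right) K{\left(-2 \right)} = - \frac{471}{118} + \left(-2 + \frac{1}{-66 + 75}\right) \left(4 + 65\right) \left(5 - -2\right) = - \frac{471}{118} + \left(-2 + \frac{1}{9}\right) 69 \left(5 + 2\right) = - \frac{471}{118} + \left(-2 + \frac{1}{9}\right) 69 \cdot 7 = - \frac{471}{118} + \left(- \frac{17}{9}\right) 69 \cdot 7 = - \frac{471}{118} - \frac{2737}{3} = - \frac{324379}{354}$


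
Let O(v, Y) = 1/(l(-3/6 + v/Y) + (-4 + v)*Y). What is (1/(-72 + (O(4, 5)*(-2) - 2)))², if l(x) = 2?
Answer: 1/5625 ≈ 0.00017778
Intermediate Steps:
O(v, Y) = 1/(2 + Y*(-4 + v)) (O(v, Y) = 1/(2 + (-4 + v)*Y) = 1/(2 + Y*(-4 + v)))
(1/(-72 + (O(4, 5)*(-2) - 2)))² = (1/(-72 + (-2/(2 - 4*5 + 5*4) - 2)))² = (1/(-72 + (-2/(2 - 20 + 20) - 2)))² = (1/(-72 + (-2/2 - 2)))² = (1/(-72 + ((½)*(-2) - 2)))² = (1/(-72 + (-1 - 2)))² = (1/(-72 - 3))² = (1/(-75))² = (-1/75)² = 1/5625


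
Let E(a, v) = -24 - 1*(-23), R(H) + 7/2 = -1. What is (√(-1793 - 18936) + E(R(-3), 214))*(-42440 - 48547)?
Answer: 90987 - 90987*I*√20729 ≈ 90987.0 - 1.31e+7*I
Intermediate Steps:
R(H) = -9/2 (R(H) = -7/2 - 1 = -9/2)
E(a, v) = -1 (E(a, v) = -24 + 23 = -1)
(√(-1793 - 18936) + E(R(-3), 214))*(-42440 - 48547) = (√(-1793 - 18936) - 1)*(-42440 - 48547) = (√(-20729) - 1)*(-90987) = (I*√20729 - 1)*(-90987) = (-1 + I*√20729)*(-90987) = 90987 - 90987*I*√20729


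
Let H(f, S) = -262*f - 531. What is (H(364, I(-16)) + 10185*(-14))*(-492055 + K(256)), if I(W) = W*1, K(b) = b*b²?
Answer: -3883831761729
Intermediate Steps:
K(b) = b³
I(W) = W
H(f, S) = -531 - 262*f
(H(364, I(-16)) + 10185*(-14))*(-492055 + K(256)) = ((-531 - 262*364) + 10185*(-14))*(-492055 + 256³) = ((-531 - 95368) - 142590)*(-492055 + 16777216) = (-95899 - 142590)*16285161 = -238489*16285161 = -3883831761729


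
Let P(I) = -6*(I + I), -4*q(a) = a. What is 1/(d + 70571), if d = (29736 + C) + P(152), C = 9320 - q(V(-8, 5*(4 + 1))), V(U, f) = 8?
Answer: 1/107805 ≈ 9.2760e-6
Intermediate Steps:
q(a) = -a/4
C = 9322 (C = 9320 - (-1)*8/4 = 9320 - 1*(-2) = 9320 + 2 = 9322)
P(I) = -12*I
d = 37234 (d = (29736 + 9322) - 12*152 = 39058 - 1824 = 37234)
1/(d + 70571) = 1/(37234 + 70571) = 1/107805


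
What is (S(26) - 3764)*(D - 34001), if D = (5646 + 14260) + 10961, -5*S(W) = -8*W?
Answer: 58330008/5 ≈ 1.1666e+7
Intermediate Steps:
S(W) = 8*W/5 (S(W) = -(-8)*1*W/5 = -(-8)*W/5 = 8*W/5)
D = 30867 (D = 19906 + 10961 = 30867)
(S(26) - 3764)*(D - 34001) = ((8/5)*26 - 3764)*(30867 - 34001) = (208/5 - 3764)*(-3134) = -18612/5*(-3134) = 58330008/5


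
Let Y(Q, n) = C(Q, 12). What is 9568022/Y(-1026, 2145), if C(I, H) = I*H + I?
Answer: -4784011/6669 ≈ -717.35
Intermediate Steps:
C(I, H) = I + H*I (C(I, H) = H*I + I = I + H*I)
Y(Q, n) = 13*Q (Y(Q, n) = Q*(1 + 12) = Q*13 = 13*Q)
9568022/Y(-1026, 2145) = 9568022/((13*(-1026))) = 9568022/(-13338) = 9568022*(-1/13338) = -4784011/6669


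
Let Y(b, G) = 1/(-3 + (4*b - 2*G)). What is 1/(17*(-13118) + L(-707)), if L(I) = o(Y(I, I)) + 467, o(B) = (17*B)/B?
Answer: -1/222522 ≈ -4.4939e-6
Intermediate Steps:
Y(b, G) = 1/(-3 - 2*G + 4*b) (Y(b, G) = 1/(-3 + (-2*G + 4*b)) = 1/(-3 - 2*G + 4*b))
o(B) = 17
L(I) = 484 (L(I) = 17 + 467 = 484)
1/(17*(-13118) + L(-707)) = 1/(17*(-13118) + 484) = 1/(-223006 + 484) = 1/(-222522) = -1/222522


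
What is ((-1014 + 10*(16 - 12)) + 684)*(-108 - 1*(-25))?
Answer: 24070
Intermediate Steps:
((-1014 + 10*(16 - 12)) + 684)*(-108 - 1*(-25)) = ((-1014 + 10*4) + 684)*(-108 + 25) = ((-1014 + 40) + 684)*(-83) = (-974 + 684)*(-83) = -290*(-83) = 24070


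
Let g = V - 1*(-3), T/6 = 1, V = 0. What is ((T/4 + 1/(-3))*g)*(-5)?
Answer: -35/2 ≈ -17.500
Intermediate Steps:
T = 6 (T = 6*1 = 6)
g = 3 (g = 0 - 1*(-3) = 0 + 3 = 3)
((T/4 + 1/(-3))*g)*(-5) = ((6/4 + 1/(-3))*3)*(-5) = ((6*(1/4) + 1*(-1/3))*3)*(-5) = ((3/2 - 1/3)*3)*(-5) = ((7/6)*3)*(-5) = (7/2)*(-5) = -35/2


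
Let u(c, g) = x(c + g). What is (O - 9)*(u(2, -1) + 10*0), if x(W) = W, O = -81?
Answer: -90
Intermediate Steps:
u(c, g) = c + g
(O - 9)*(u(2, -1) + 10*0) = (-81 - 9)*((2 - 1) + 10*0) = -90*(1 + 0) = -90*1 = -90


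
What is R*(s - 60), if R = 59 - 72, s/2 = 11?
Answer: 494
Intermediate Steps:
s = 22 (s = 2*11 = 22)
R = -13
R*(s - 60) = -13*(22 - 60) = -13*(-38) = 494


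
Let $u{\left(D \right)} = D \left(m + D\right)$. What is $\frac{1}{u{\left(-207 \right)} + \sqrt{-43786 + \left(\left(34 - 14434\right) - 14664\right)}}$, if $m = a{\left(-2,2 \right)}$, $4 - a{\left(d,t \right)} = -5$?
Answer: $- \frac{i}{- 40986 i + 5 \sqrt{2914}} \approx 2.4398 \cdot 10^{-5} - 1.6067 \cdot 10^{-7} i$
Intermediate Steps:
$a{\left(d,t \right)} = 9$ ($a{\left(d,t \right)} = 4 - -5 = 4 + 5 = 9$)
$m = 9$
$u{\left(D \right)} = D \left(9 + D\right)$
$\frac{1}{u{\left(-207 \right)} + \sqrt{-43786 + \left(\left(34 - 14434\right) - 14664\right)}} = \frac{1}{- 207 \left(9 - 207\right) + \sqrt{-43786 + \left(\left(34 - 14434\right) - 14664\right)}} = \frac{1}{\left(-207\right) \left(-198\right) + \sqrt{-43786 - 29064}} = \frac{1}{40986 + \sqrt{-43786 - 29064}} = \frac{1}{40986 + \sqrt{-72850}} = \frac{1}{40986 + 5 i \sqrt{2914}}$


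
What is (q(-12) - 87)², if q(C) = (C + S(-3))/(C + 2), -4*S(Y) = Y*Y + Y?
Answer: 2934369/400 ≈ 7335.9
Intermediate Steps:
S(Y) = -Y/4 - Y²/4 (S(Y) = -(Y*Y + Y)/4 = -(Y² + Y)/4 = -(Y + Y²)/4 = -Y/4 - Y²/4)
q(C) = (-3/2 + C)/(2 + C) (q(C) = (C - ¼*(-3)*(1 - 3))/(C + 2) = (C - ¼*(-3)*(-2))/(2 + C) = (C - 3/2)/(2 + C) = (-3/2 + C)/(2 + C))
(q(-12) - 87)² = ((-3/2 - 12)/(2 - 12) - 87)² = (-27/2/(-10) - 87)² = (-⅒*(-27/2) - 87)² = (27/20 - 87)² = (-1713/20)² = 2934369/400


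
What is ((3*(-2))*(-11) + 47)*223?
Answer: 25199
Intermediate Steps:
((3*(-2))*(-11) + 47)*223 = (-6*(-11) + 47)*223 = (66 + 47)*223 = 113*223 = 25199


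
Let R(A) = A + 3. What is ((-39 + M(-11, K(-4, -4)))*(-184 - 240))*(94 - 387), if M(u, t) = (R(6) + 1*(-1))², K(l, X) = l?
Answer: 3105800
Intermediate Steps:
R(A) = 3 + A
M(u, t) = 64 (M(u, t) = ((3 + 6) + 1*(-1))² = (9 - 1)² = 8² = 64)
((-39 + M(-11, K(-4, -4)))*(-184 - 240))*(94 - 387) = ((-39 + 64)*(-184 - 240))*(94 - 387) = (25*(-424))*(-293) = -10600*(-293) = 3105800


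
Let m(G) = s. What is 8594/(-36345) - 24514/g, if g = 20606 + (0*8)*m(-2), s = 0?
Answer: -534024647/374462535 ≈ -1.4261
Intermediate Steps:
m(G) = 0
g = 20606 (g = 20606 + (0*8)*0 = 20606 + 0*0 = 20606 + 0 = 20606)
8594/(-36345) - 24514/g = 8594/(-36345) - 24514/20606 = 8594*(-1/36345) - 24514*1/20606 = -8594/36345 - 12257/10303 = -534024647/374462535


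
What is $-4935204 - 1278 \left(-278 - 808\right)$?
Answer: $-3547296$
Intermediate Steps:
$-4935204 - 1278 \left(-278 - 808\right) = -4935204 - 1278 \left(-1086\right) = -4935204 - -1387908 = -4935204 + 1387908 = -3547296$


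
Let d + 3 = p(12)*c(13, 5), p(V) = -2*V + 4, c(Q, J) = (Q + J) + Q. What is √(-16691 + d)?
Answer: I*√17314 ≈ 131.58*I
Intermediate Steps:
c(Q, J) = J + 2*Q (c(Q, J) = (J + Q) + Q = J + 2*Q)
p(V) = 4 - 2*V
d = -623 (d = -3 + (4 - 2*12)*(5 + 2*13) = -3 + (4 - 24)*(5 + 26) = -3 - 20*31 = -3 - 620 = -623)
√(-16691 + d) = √(-16691 - 623) = √(-17314) = I*√17314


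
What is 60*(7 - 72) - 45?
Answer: -3945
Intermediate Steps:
60*(7 - 72) - 45 = 60*(-65) - 45 = -3900 - 45 = -3945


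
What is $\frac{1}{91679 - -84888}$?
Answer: $\frac{1}{176567} \approx 5.6636 \cdot 10^{-6}$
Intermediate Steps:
$\frac{1}{91679 - -84888} = \frac{1}{91679 + 84888} = \frac{1}{176567}$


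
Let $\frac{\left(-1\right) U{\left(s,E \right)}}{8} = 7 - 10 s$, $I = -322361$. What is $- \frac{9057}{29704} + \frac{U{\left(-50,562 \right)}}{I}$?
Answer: $- \frac{215318781}{736570088} \approx -0.29233$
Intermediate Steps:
$U{\left(s,E \right)} = -56 + 80 s$ ($U{\left(s,E \right)} = - 8 \left(7 - 10 s\right) = -56 + 80 s$)
$- \frac{9057}{29704} + \frac{U{\left(-50,562 \right)}}{I} = - \frac{9057}{29704} + \frac{-56 + 80 \left(-50\right)}{-322361} = \left(-9057\right) \frac{1}{29704} + \left(-56 - 4000\right) \left(- \frac{1}{322361}\right) = - \frac{9057}{29704} - - \frac{312}{24797} = - \frac{9057}{29704} + \frac{312}{24797} = - \frac{215318781}{736570088}$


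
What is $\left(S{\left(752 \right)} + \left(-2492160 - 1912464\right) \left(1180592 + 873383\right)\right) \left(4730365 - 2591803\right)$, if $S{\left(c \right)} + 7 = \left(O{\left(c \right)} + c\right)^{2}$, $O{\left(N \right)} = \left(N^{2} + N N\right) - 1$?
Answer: $-16608305908185223212$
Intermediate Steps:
$O{\left(N \right)} = -1 + 2 N^{2}$ ($O{\left(N \right)} = \left(N^{2} + N^{2}\right) - 1 = 2 N^{2} - 1 = -1 + 2 N^{2}$)
$S{\left(c \right)} = -7 + \left(-1 + c + 2 c^{2}\right)^{2}$ ($S{\left(c \right)} = -7 + \left(\left(-1 + 2 c^{2}\right) + c\right)^{2} = -7 + \left(-1 + c + 2 c^{2}\right)^{2}$)
$\left(S{\left(752 \right)} + \left(-2492160 - 1912464\right) \left(1180592 + 873383\right)\right) \left(4730365 - 2591803\right) = \left(\left(-7 + \left(-1 + 752 + 2 \cdot 752^{2}\right)^{2}\right) + \left(-2492160 - 1912464\right) \left(1180592 + 873383\right)\right) \left(4730365 - 2591803\right) = \left(\left(-7 + \left(-1 + 752 + 2 \cdot 565504\right)^{2}\right) - 9046987580400\right) 2138562 = \left(\left(-7 + \left(-1 + 752 + 1131008\right)^{2}\right) - 9046987580400\right) 2138562 = \left(\left(-7 + 1131759^{2}\right) - 9046987580400\right) 2138562 = \left(\left(-7 + 1280878434081\right) - 9046987580400\right) 2138562 = \left(1280878434074 - 9046987580400\right) 2138562 = \left(-7766109146326\right) 2138562 = -16608305908185223212$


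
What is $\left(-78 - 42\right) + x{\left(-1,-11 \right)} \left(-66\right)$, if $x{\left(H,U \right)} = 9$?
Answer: $-714$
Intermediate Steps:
$\left(-78 - 42\right) + x{\left(-1,-11 \right)} \left(-66\right) = \left(-78 - 42\right) + 9 \left(-66\right) = -120 - 594 = -714$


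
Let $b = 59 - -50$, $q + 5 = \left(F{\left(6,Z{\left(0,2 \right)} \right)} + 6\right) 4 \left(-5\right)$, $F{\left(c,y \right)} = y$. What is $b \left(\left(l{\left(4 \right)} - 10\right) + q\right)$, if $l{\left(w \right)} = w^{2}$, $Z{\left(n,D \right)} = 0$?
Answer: $-12971$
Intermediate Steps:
$q = -125$ ($q = -5 + \left(0 + 6\right) 4 \left(-5\right) = -5 + 6 \left(-20\right) = -5 - 120 = -125$)
$b = 109$ ($b = 59 + 50 = 109$)
$b \left(\left(l{\left(4 \right)} - 10\right) + q\right) = 109 \left(\left(4^{2} - 10\right) - 125\right) = 109 \left(\left(16 - 10\right) - 125\right) = 109 \left(6 - 125\right) = 109 \left(-119\right) = -12971$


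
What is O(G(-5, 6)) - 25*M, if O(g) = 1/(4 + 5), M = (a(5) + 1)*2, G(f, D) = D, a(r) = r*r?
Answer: -11699/9 ≈ -1299.9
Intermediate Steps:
a(r) = r²
M = 52 (M = (5² + 1)*2 = (25 + 1)*2 = 26*2 = 52)
O(g) = ⅑ (O(g) = 1/9 = ⅑)
O(G(-5, 6)) - 25*M = ⅑ - 25*52 = ⅑ - 1300 = -11699/9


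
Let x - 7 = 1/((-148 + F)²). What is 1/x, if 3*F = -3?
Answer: 22201/155408 ≈ 0.14286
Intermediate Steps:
F = -1 (F = (⅓)*(-3) = -1)
x = 155408/22201 (x = 7 + 1/((-148 - 1)²) = 7 + 1/((-149)²) = 7 + 1/22201 = 155408/22201 ≈ 7.0000)
1/x = 1/(155408/22201) = 22201/155408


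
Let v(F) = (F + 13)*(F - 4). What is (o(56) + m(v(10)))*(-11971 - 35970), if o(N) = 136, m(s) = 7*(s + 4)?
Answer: -54173330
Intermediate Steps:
v(F) = (-4 + F)*(13 + F) (v(F) = (13 + F)*(-4 + F) = (-4 + F)*(13 + F))
m(s) = 28 + 7*s (m(s) = 7*(4 + s) = 28 + 7*s)
(o(56) + m(v(10)))*(-11971 - 35970) = (136 + (28 + 7*(-52 + 10**2 + 9*10)))*(-11971 - 35970) = (136 + (28 + 7*(-52 + 100 + 90)))*(-47941) = (136 + (28 + 7*138))*(-47941) = (136 + (28 + 966))*(-47941) = (136 + 994)*(-47941) = 1130*(-47941) = -54173330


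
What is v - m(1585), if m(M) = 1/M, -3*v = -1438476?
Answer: 759994819/1585 ≈ 4.7949e+5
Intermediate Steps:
v = 479492 (v = -1/3*(-1438476) = 479492)
v - m(1585) = 479492 - 1/1585 = 759994819/1585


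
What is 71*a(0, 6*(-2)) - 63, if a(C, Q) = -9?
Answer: -702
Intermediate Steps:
71*a(0, 6*(-2)) - 63 = 71*(-9) - 63 = -639 - 63 = -702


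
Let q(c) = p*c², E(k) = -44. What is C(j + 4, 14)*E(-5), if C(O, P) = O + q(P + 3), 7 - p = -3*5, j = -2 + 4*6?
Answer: -280896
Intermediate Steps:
j = 22 (j = -2 + 24 = 22)
p = 22 (p = 7 - (-3)*5 = 7 - 1*(-15) = 7 + 15 = 22)
q(c) = 22*c²
C(O, P) = O + 22*(3 + P)² (C(O, P) = O + 22*(P + 3)² = O + 22*(3 + P)²)
C(j + 4, 14)*E(-5) = ((22 + 4) + 22*(3 + 14)²)*(-44) = (26 + 22*17²)*(-44) = (26 + 22*289)*(-44) = (26 + 6358)*(-44) = 6384*(-44) = -280896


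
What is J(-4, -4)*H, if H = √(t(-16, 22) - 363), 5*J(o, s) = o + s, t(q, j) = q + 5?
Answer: -8*I*√374/5 ≈ -30.943*I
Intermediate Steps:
t(q, j) = 5 + q
J(o, s) = o/5 + s/5 (J(o, s) = (o + s)/5 = o/5 + s/5)
H = I*√374 (H = √((5 - 16) - 363) = √(-11 - 363) = √(-374) = I*√374 ≈ 19.339*I)
J(-4, -4)*H = ((⅕)*(-4) + (⅕)*(-4))*(I*√374) = (-⅘ - ⅘)*(I*√374) = -8*I*√374/5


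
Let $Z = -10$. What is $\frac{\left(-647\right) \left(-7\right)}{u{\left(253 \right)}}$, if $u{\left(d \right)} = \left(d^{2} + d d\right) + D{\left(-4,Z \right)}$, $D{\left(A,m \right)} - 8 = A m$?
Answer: $\frac{4529}{128066} \approx 0.035365$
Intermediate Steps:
$D{\left(A,m \right)} = 8 + A m$
$u{\left(d \right)} = 48 + 2 d^{2}$ ($u{\left(d \right)} = \left(d^{2} + d d\right) + \left(8 - -40\right) = \left(d^{2} + d^{2}\right) + \left(8 + 40\right) = 2 d^{2} + 48 = 48 + 2 d^{2}$)
$\frac{\left(-647\right) \left(-7\right)}{u{\left(253 \right)}} = \frac{\left(-647\right) \left(-7\right)}{48 + 2 \cdot 253^{2}} = \frac{4529}{48 + 2 \cdot 64009} = \frac{4529}{48 + 128018} = \frac{4529}{128066}$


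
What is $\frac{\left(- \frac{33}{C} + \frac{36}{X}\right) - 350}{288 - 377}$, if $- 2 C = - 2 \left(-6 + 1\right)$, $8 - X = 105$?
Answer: $\frac{166729}{43165} \approx 3.8626$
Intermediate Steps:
$X = -97$ ($X = 8 - 105 = -97$)
$C = -5$ ($C = - \frac{\left(-2\right) \left(-6 + 1\right)}{2} = - \frac{\left(-2\right) \left(-5\right)}{2} = \left(- \frac{1}{2}\right) 10 = -5$)
$\frac{\left(- \frac{33}{C} + \frac{36}{X}\right) - 350}{288 - 377} = \frac{\left(- \frac{33}{-5} + \frac{36}{-97}\right) - 350}{288 - 377} = \frac{\left(\left(-33\right) \left(- \frac{1}{5}\right) + 36 \left(- \frac{1}{97}\right)\right) - 350}{-89} = \left(\left(\frac{33}{5} - \frac{36}{97}\right) - 350\right) \left(- \frac{1}{89}\right) = \left(\frac{3021}{485} - 350\right) \left(- \frac{1}{89}\right) = \left(- \frac{166729}{485}\right) \left(- \frac{1}{89}\right) = \frac{166729}{43165}$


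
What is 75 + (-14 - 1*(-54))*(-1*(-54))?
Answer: 2235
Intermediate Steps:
75 + (-14 - 1*(-54))*(-1*(-54)) = 75 + (-14 + 54)*54 = 75 + 40*54 = 75 + 2160 = 2235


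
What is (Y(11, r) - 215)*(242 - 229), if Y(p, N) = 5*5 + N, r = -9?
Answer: -2587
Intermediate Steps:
Y(p, N) = 25 + N
(Y(11, r) - 215)*(242 - 229) = ((25 - 9) - 215)*(242 - 229) = (16 - 215)*13 = -199*13 = -2587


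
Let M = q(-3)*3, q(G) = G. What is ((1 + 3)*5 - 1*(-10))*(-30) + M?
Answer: -909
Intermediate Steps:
M = -9 (M = -3*3 = -9)
((1 + 3)*5 - 1*(-10))*(-30) + M = ((1 + 3)*5 - 1*(-10))*(-30) - 9 = (4*5 + 10)*(-30) - 9 = (20 + 10)*(-30) - 9 = 30*(-30) - 9 = -900 - 9 = -909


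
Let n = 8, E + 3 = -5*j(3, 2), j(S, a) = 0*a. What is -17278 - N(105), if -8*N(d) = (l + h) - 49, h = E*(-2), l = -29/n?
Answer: -1106165/64 ≈ -17284.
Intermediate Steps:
j(S, a) = 0
E = -3 (E = -3 - 5*0 = -3 + 0 = -3)
l = -29/8 ≈ -3.6250
h = 6 (h = -3*(-2) = 6)
N(d) = 373/64 (N(d) = -((-29/8 + 6) - 49)/8 = -(19/8 - 49)/8 = -⅛*(-373/8) = 373/64)
-17278 - N(105) = -17278 - 1*373/64 = -17278 - 373/64 = -1106165/64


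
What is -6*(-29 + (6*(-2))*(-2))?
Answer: 30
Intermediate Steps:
-6*(-29 + (6*(-2))*(-2)) = -6*(-29 - 12*(-2)) = -6*(-29 + 24) = -6*(-5) = 30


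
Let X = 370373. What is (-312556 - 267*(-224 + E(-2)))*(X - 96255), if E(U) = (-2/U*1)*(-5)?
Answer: -68916828734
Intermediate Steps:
E(U) = 10/U (E(U) = -2/U*(-5) = 10/U)
(-312556 - 267*(-224 + E(-2)))*(X - 96255) = (-312556 - 267*(-224 + 10/(-2)))*(370373 - 96255) = (-312556 - 267*(-224 + 10*(-½)))*274118 = (-312556 - 267*(-224 - 5))*274118 = (-312556 - 267*(-229))*274118 = (-312556 + 61143)*274118 = -251413*274118 = -68916828734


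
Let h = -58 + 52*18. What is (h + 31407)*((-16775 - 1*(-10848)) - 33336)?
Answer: -1267605955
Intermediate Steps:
h = 878 (h = -58 + 936 = 878)
(h + 31407)*((-16775 - 1*(-10848)) - 33336) = (878 + 31407)*((-16775 - 1*(-10848)) - 33336) = 32285*((-16775 + 10848) - 33336) = 32285*(-5927 - 33336) = 32285*(-39263) = -1267605955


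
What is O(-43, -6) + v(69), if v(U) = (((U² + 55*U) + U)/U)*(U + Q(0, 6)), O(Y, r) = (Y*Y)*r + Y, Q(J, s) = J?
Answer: -2512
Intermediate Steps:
O(Y, r) = Y + r*Y² (O(Y, r) = Y²*r + Y = r*Y² + Y = Y + r*Y²)
v(U) = U² + 56*U (v(U) = (((U² + 55*U) + U)/U)*(U + 0) = ((U² + 56*U)/U)*U = U² + 56*U)
O(-43, -6) + v(69) = -43*(1 - 43*(-6)) + 69*(56 + 69) = -43*(1 + 258) + 69*125 = -43*259 + 8625 = -11137 + 8625 = -2512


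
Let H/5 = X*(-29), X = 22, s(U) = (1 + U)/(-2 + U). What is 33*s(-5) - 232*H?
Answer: 5180692/7 ≈ 7.4010e+5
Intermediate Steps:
s(U) = (1 + U)/(-2 + U)
H = -3190 (H = 5*(22*(-29)) = 5*(-638) = -3190)
33*s(-5) - 232*H = 33*((1 - 5)/(-2 - 5)) - 232*(-3190) = 33*(-4/(-7)) + 740080 = 33*(-⅐*(-4)) + 740080 = 33*(4/7) + 740080 = 132/7 + 740080 = 5180692/7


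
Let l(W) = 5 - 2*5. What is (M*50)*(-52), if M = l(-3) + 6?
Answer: -2600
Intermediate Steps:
l(W) = -5 (l(W) = 5 - 10 = -5)
M = 1 (M = -5 + 6 = 1)
(M*50)*(-52) = (1*50)*(-52) = 50*(-52) = -2600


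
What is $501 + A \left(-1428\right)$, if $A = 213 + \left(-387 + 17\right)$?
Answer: $224697$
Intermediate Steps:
$A = -157$ ($A = 213 - 370 = -157$)
$501 + A \left(-1428\right) = 501 - -224196 = 501 + 224196 = 224697$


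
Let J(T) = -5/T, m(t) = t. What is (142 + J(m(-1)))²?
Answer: 21609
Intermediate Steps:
(142 + J(m(-1)))² = (142 - 5/(-1))² = (142 - 5*(-1))² = (142 + 5)² = 147² = 21609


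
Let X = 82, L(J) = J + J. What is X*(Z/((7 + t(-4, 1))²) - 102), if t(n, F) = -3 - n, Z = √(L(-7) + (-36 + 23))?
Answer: -8364 + 123*I*√3/32 ≈ -8364.0 + 6.6576*I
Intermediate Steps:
L(J) = 2*J
Z = 3*I*√3 (Z = √(2*(-7) + (-36 + 23)) = √(-14 - 13) = √(-27) = 3*I*√3 ≈ 5.1962*I)
X*(Z/((7 + t(-4, 1))²) - 102) = 82*((3*I*√3)/((7 + (-3 - 1*(-4)))²) - 102) = 82*((3*I*√3)/((7 + (-3 + 4))²) - 102) = 82*((3*I*√3)/((7 + 1)²) - 102) = 82*((3*I*√3)/(8²) - 102) = 82*((3*I*√3)/64 - 102) = 82*((3*I*√3)*(1/64) - 102) = 82*(3*I*√3/64 - 102) = 82*(-102 + 3*I*√3/64) = -8364 + 123*I*√3/32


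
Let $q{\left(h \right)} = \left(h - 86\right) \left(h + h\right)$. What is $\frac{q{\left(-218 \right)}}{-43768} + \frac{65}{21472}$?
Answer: $- \frac{355392481}{117473312} \approx -3.0253$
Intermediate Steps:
$q{\left(h \right)} = 2 h \left(-86 + h\right)$ ($q{\left(h \right)} = \left(-86 + h\right) 2 h = 2 h \left(-86 + h\right)$)
$\frac{q{\left(-218 \right)}}{-43768} + \frac{65}{21472} = \frac{2 \left(-218\right) \left(-86 - 218\right)}{-43768} + \frac{65}{21472} = 2 \left(-218\right) \left(-304\right) \left(- \frac{1}{43768}\right) + 65 \cdot \frac{1}{21472} = 132544 \left(- \frac{1}{43768}\right) + \frac{65}{21472} = - \frac{16568}{5471} + \frac{65}{21472} = - \frac{355392481}{117473312}$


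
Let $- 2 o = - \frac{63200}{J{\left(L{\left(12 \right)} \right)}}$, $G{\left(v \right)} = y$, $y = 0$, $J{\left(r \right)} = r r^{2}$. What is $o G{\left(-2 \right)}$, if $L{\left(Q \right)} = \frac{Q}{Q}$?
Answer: $0$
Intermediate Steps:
$L{\left(Q \right)} = 1$
$J{\left(r \right)} = r^{3}$
$G{\left(v \right)} = 0$
$o = 31600$ ($o = - \frac{\left(-63200\right) \frac{1}{1^{3}}}{2} = - \frac{\left(-63200\right) 1^{-1}}{2} = - \frac{\left(-63200\right) 1}{2} = \left(- \frac{1}{2}\right) \left(-63200\right) = 31600$)
$o G{\left(-2 \right)} = 31600 \cdot 0 = 0$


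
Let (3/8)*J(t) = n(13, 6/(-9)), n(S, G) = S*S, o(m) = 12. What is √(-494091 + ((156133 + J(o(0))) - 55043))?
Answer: I*√3532953/3 ≈ 626.54*I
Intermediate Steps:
n(S, G) = S²
J(t) = 1352/3 (J(t) = (8/3)*13² = (8/3)*169 = 1352/3)
√(-494091 + ((156133 + J(o(0))) - 55043)) = √(-494091 + ((156133 + 1352/3) - 55043)) = √(-494091 + (469751/3 - 55043)) = √(-494091 + 304622/3) = √(-1177651/3) = I*√3532953/3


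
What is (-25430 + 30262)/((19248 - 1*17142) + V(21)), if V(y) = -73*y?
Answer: 4832/573 ≈ 8.4328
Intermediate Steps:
(-25430 + 30262)/((19248 - 1*17142) + V(21)) = (-25430 + 30262)/((19248 - 1*17142) - 73*21) = 4832/((19248 - 17142) - 1533) = 4832/(2106 - 1533) = 4832/573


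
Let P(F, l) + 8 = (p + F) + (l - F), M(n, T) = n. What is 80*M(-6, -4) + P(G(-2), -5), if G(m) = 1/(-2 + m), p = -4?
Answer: -497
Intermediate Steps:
P(F, l) = -12 + l (P(F, l) = -8 + ((-4 + F) + (l - F)) = -8 + (-4 + l) = -12 + l)
80*M(-6, -4) + P(G(-2), -5) = 80*(-6) + (-12 - 5) = -480 - 17 = -497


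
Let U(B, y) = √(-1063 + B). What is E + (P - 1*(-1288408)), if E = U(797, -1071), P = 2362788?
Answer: 3651196 + I*√266 ≈ 3.6512e+6 + 16.31*I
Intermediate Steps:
E = I*√266 (E = √(-1063 + 797) = √(-266) = I*√266 ≈ 16.31*I)
E + (P - 1*(-1288408)) = I*√266 + (2362788 - 1*(-1288408)) = I*√266 + (2362788 + 1288408) = I*√266 + 3651196 = 3651196 + I*√266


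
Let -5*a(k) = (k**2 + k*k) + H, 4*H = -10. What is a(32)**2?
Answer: 16736281/100 ≈ 1.6736e+5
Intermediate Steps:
H = -5/2 (H = (1/4)*(-10) = -5/2 ≈ -2.5000)
a(k) = 1/2 - 2*k**2/5 (a(k) = -((k**2 + k*k) - 5/2)/5 = -((k**2 + k**2) - 5/2)/5 = -(2*k**2 - 5/2)/5 = -(-5/2 + 2*k**2)/5 = 1/2 - 2*k**2/5)
a(32)**2 = (1/2 - 2/5*32**2)**2 = (1/2 - 2/5*1024)**2 = (1/2 - 2048/5)**2 = (-4091/10)**2 = 16736281/100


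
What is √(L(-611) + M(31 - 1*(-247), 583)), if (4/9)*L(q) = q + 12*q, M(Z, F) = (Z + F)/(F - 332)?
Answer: I*√4502888043/502 ≈ 133.67*I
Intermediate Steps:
M(Z, F) = (F + Z)/(-332 + F)
L(q) = 117*q/4 (L(q) = 9*(q + 12*q)/4 = 9*(13*q)/4 = 117*q/4)
√(L(-611) + M(31 - 1*(-247), 583)) = √((117/4)*(-611) + (583 + (31 - 1*(-247)))/(-332 + 583)) = √(-71487/4 + (583 + (31 + 247))/251) = √(-71487/4 + (583 + 278)/251) = √(-71487/4 + (1/251)*861) = √(-71487/4 + 861/251) = √(-17939793/1004) = I*√4502888043/502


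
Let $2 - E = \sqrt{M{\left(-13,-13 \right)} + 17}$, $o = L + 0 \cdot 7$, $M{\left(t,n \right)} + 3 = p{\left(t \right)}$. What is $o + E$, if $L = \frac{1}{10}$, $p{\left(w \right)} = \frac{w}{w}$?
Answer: $\frac{21}{10} - \sqrt{15} \approx -1.773$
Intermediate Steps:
$p{\left(w \right)} = 1$
$L = \frac{1}{10} \approx 0.1$
$M{\left(t,n \right)} = -2$ ($M{\left(t,n \right)} = -3 + 1 = -2$)
$o = \frac{1}{10}$ ($o = \frac{1}{10} + 0 \cdot 7 = \frac{1}{10} + 0 = \frac{1}{10} \approx 0.1$)
$E = 2 - \sqrt{15}$ ($E = 2 - \sqrt{-2 + 17} = 2 - \sqrt{15} \approx -1.873$)
$o + E = \frac{1}{10} + \left(2 - \sqrt{15}\right) = \frac{21}{10} - \sqrt{15}$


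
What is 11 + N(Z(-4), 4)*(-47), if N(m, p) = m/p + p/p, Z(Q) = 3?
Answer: -285/4 ≈ -71.250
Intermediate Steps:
N(m, p) = 1 + m/p (N(m, p) = m/p + 1 = 1 + m/p)
11 + N(Z(-4), 4)*(-47) = 11 + ((3 + 4)/4)*(-47) = 11 + ((¼)*7)*(-47) = 11 + (7/4)*(-47) = 11 - 329/4 = -285/4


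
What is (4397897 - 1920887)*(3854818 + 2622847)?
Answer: 16045240981650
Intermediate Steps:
(4397897 - 1920887)*(3854818 + 2622847) = 2477010*6477665 = 16045240981650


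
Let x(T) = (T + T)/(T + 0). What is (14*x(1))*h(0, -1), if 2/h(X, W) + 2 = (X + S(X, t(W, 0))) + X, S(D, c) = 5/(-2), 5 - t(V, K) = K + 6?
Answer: -112/9 ≈ -12.444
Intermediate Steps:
x(T) = 2 (x(T) = (2*T)/T = 2)
t(V, K) = -1 - K (t(V, K) = 5 - (K + 6) = 5 - (6 + K) = 5 + (-6 - K) = -1 - K)
S(D, c) = -5/2 (S(D, c) = 5*(-½) = -5/2)
h(X, W) = 2/(-9/2 + 2*X) (h(X, W) = 2/(-2 + ((X - 5/2) + X)) = 2/(-2 + ((-5/2 + X) + X)) = 2/(-2 + (-5/2 + 2*X)) = 2/(-9/2 + 2*X))
(14*x(1))*h(0, -1) = (14*2)*(4/(-9 + 4*0)) = 28*(4/(-9 + 0)) = 28*(4/(-9)) = 28*(4*(-⅑)) = 28*(-4/9) = -112/9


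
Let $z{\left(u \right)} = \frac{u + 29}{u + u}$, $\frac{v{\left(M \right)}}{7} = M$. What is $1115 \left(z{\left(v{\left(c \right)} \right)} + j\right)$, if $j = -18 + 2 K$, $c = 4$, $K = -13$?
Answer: $- \frac{2683805}{56} \approx -47925.0$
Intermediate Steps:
$j = -44$ ($j = -18 + 2 \left(-13\right) = -18 - 26 = -44$)
$v{\left(M \right)} = 7 M$
$z{\left(u \right)} = \frac{29 + u}{2 u}$
$1115 \left(z{\left(v{\left(c \right)} \right)} + j\right) = 1115 \left(\frac{29 + 7 \cdot 4}{2 \cdot 7 \cdot 4} - 44\right) = 1115 \left(\frac{29 + 28}{2 \cdot 28} - 44\right) = 1115 \left(\frac{1}{2} \cdot \frac{1}{28} \cdot 57 - 44\right) = 1115 \left(\frac{57}{56} - 44\right) = 1115 \left(- \frac{2407}{56}\right) = - \frac{2683805}{56}$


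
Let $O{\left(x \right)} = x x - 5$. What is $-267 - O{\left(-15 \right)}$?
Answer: $-487$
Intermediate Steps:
$O{\left(x \right)} = -5 + x^{2}$ ($O{\left(x \right)} = x^{2} - 5 = -5 + x^{2}$)
$-267 - O{\left(-15 \right)} = -267 - \left(-5 + \left(-15\right)^{2}\right) = -267 - \left(-5 + 225\right) = -267 - 220 = -487$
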